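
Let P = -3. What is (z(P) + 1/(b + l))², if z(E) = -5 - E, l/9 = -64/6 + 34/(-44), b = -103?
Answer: 82519056/20529961 ≈ 4.0194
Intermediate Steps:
l = -2265/22 (l = 9*(-64/6 + 34/(-44)) = 9*(-64*⅙ + 34*(-1/44)) = 9*(-32/3 - 17/22) = 9*(-755/66) = -2265/22 ≈ -102.95)
(z(P) + 1/(b + l))² = ((-5 - 1*(-3)) + 1/(-103 - 2265/22))² = ((-5 + 3) + 1/(-4531/22))² = (-2 - 22/4531)² = (-9084/4531)² = 82519056/20529961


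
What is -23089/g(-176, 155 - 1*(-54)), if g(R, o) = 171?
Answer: -23089/171 ≈ -135.02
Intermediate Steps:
-23089/g(-176, 155 - 1*(-54)) = -23089/171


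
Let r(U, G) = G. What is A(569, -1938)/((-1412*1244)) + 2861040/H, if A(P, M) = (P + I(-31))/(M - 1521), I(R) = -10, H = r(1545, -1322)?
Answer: -8691596834773541/4016123862672 ≈ -2164.2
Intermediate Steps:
H = -1322
A(P, M) = (-10 + P)/(-1521 + M) (A(P, M) = (P - 10)/(M - 1521) = (-10 + P)/(-1521 + M))
A(569, -1938)/((-1412*1244)) + 2861040/H = ((-10 + 569)/(-1521 - 1938))/((-1412*1244)) + 2861040/(-1322) = (559/(-3459))/(-1756528) + 2861040*(-1/1322) = -1/3459*559*(-1/1756528) - 1430520/661 = -559/3459*(-1/1756528) - 1430520/661 = 559/6075830352 - 1430520/661 = -8691596834773541/4016123862672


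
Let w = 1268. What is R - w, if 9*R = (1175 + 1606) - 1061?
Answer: -9692/9 ≈ -1076.9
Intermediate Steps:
R = 1720/9 (R = ((1175 + 1606) - 1061)/9 = (2781 - 1061)/9 = (⅑)*1720 = 1720/9 ≈ 191.11)
R - w = 1720/9 - 1*1268 = 1720/9 - 1268 = -9692/9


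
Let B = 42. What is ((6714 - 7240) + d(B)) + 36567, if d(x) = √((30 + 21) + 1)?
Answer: 36041 + 2*√13 ≈ 36048.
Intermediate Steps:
d(x) = 2*√13 (d(x) = √(51 + 1) = √52 = 2*√13)
((6714 - 7240) + d(B)) + 36567 = ((6714 - 7240) + 2*√13) + 36567 = (-526 + 2*√13) + 36567 = 36041 + 2*√13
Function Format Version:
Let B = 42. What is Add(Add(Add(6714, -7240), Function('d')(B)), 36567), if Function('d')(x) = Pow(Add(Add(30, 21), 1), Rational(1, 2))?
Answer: Add(36041, Mul(2, Pow(13, Rational(1, 2)))) ≈ 36048.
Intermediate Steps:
Function('d')(x) = Mul(2, Pow(13, Rational(1, 2))) (Function('d')(x) = Pow(Add(51, 1), Rational(1, 2)) = Pow(52, Rational(1, 2)) = Mul(2, Pow(13, Rational(1, 2))))
Add(Add(Add(6714, -7240), Function('d')(B)), 36567) = Add(Add(Add(6714, -7240), Mul(2, Pow(13, Rational(1, 2)))), 36567) = Add(Add(-526, Mul(2, Pow(13, Rational(1, 2)))), 36567) = Add(36041, Mul(2, Pow(13, Rational(1, 2))))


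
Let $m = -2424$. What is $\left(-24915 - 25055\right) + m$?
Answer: $-52394$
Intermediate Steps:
$\left(-24915 - 25055\right) + m = \left(-24915 - 25055\right) - 2424 = -49970 - 2424 = -52394$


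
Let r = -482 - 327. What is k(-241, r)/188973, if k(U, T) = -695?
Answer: -695/188973 ≈ -0.0036778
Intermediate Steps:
r = -809
k(-241, r)/188973 = -695/188973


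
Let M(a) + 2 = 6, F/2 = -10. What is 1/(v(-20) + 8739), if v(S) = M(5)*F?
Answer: 1/8659 ≈ 0.00011549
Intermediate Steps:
F = -20 (F = 2*(-10) = -20)
M(a) = 4 (M(a) = -2 + 6 = 4)
v(S) = -80 (v(S) = 4*(-20) = -80)
1/(v(-20) + 8739) = 1/(-80 + 8739) = 1/8659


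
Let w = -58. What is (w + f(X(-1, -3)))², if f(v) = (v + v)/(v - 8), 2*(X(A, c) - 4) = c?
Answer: 419904/121 ≈ 3470.3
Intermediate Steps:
X(A, c) = 4 + c/2
f(v) = 2*v/(-8 + v) (f(v) = (2*v)/(-8 + v) = 2*v/(-8 + v))
(w + f(X(-1, -3)))² = (-58 + 2*(4 + (½)*(-3))/(-8 + (4 + (½)*(-3))))² = (-58 + 2*(4 - 3/2)/(-8 + (4 - 3/2)))² = (-58 + 2*(5/2)/(-8 + 5/2))² = (-58 + 2*(5/2)/(-11/2))² = (-58 + 2*(5/2)*(-2/11))² = (-58 - 10/11)² = (-648/11)² = 419904/121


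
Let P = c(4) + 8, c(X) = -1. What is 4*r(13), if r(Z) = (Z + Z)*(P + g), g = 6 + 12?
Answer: 2600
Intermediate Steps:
P = 7 (P = -1 + 8 = 7)
g = 18
r(Z) = 50*Z (r(Z) = (Z + Z)*(7 + 18) = (2*Z)*25 = 50*Z)
4*r(13) = 4*(50*13) = 4*650 = 2600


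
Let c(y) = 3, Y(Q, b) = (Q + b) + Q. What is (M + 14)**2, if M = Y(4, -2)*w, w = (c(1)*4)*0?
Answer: 196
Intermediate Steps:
Y(Q, b) = b + 2*Q
w = 0 (w = (3*4)*0 = 12*0 = 0)
M = 0 (M = (-2 + 2*4)*0 = (-2 + 8)*0 = 6*0 = 0)
(M + 14)**2 = (0 + 14)**2 = 14**2 = 196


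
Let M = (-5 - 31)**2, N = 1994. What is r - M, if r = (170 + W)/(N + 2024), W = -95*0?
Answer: -2603579/2009 ≈ -1296.0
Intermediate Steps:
W = 0
M = 1296 (M = (-36)**2 = 1296)
r = 85/2009 (r = (170 + 0)/(1994 + 2024) = 170/4018 = 170*(1/4018) = 85/2009 ≈ 0.042310)
r - M = 85/2009 - 1*1296 = 85/2009 - 1296 = -2603579/2009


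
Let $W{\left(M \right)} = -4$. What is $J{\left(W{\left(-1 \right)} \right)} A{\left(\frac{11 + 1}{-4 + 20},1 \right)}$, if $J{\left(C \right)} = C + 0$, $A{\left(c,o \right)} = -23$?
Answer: $92$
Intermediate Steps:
$J{\left(C \right)} = C$
$J{\left(W{\left(-1 \right)} \right)} A{\left(\frac{11 + 1}{-4 + 20},1 \right)} = \left(-4\right) \left(-23\right) = 92$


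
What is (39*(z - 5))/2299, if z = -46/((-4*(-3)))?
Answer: -689/4598 ≈ -0.14985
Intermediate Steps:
z = -23/6 (z = -46/12 = -46*1/12 = -23/6 ≈ -3.8333)
(39*(z - 5))/2299 = (39*(-23/6 - 5))/2299 = (39*(-53/6))*(1/2299) = -689/2*1/2299 = -689/4598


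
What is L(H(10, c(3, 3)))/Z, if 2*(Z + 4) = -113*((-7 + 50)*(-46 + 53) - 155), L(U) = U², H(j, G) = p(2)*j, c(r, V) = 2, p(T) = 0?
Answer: 0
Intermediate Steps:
H(j, G) = 0 (H(j, G) = 0*j = 0)
Z = -8253 (Z = -4 + (-113*((-7 + 50)*(-46 + 53) - 155))/2 = -4 + (-113*(43*7 - 155))/2 = -4 + (-113*(301 - 155))/2 = -4 + (-113*146)/2 = -4 + (½)*(-16498) = -4 - 8249 = -8253)
L(H(10, c(3, 3)))/Z = 0²/(-8253) = 0*(-1/8253) = 0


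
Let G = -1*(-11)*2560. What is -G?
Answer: -28160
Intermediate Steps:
G = 28160 (G = 11*2560 = 28160)
-G = -1*28160 = -28160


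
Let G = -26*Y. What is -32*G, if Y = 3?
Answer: 2496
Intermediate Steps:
G = -78 (G = -26*3 = -78)
-32*G = -32*(-78) = 2496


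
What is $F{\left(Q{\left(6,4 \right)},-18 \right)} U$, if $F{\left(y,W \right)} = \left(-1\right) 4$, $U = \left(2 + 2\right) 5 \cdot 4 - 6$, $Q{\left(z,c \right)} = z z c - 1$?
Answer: $-296$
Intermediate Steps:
$Q{\left(z,c \right)} = -1 + c z^{2}$ ($Q{\left(z,c \right)} = z^{2} c - 1 = c z^{2} - 1 = -1 + c z^{2}$)
$U = 74$ ($U = 4 \cdot 5 \cdot 4 - 6 = 20 \cdot 4 - 6 = 80 - 6 = 74$)
$F{\left(y,W \right)} = -4$
$F{\left(Q{\left(6,4 \right)},-18 \right)} U = \left(-4\right) 74 = -296$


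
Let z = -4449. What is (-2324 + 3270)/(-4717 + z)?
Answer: -473/4583 ≈ -0.10321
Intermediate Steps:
(-2324 + 3270)/(-4717 + z) = (-2324 + 3270)/(-4717 - 4449) = 946/(-9166) = 946*(-1/9166) = -473/4583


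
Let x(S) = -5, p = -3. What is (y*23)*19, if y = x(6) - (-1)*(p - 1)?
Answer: -3933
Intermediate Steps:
y = -9 (y = -5 - (-1)*(-3 - 1) = -5 - (-1)*(-4) = -5 - 1*4 = -5 - 4 = -9)
(y*23)*19 = -9*23*19 = -207*19 = -3933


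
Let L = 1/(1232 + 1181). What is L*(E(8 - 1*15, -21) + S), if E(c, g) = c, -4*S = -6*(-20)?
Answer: -37/2413 ≈ -0.015334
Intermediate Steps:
S = -30 (S = -(-3)*(-20)/2 = -¼*120 = -30)
L = 1/2413 ≈ 0.00041442
L*(E(8 - 1*15, -21) + S) = ((8 - 1*15) - 30)/2413 = ((8 - 15) - 30)/2413 = (-7 - 30)/2413 = (1/2413)*(-37) = -37/2413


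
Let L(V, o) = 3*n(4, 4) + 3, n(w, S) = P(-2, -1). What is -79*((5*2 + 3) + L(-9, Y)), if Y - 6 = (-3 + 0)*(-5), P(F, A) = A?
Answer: -1027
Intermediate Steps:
n(w, S) = -1
Y = 21 (Y = 6 + (-3 + 0)*(-5) = 6 - 3*(-5) = 6 + 15 = 21)
L(V, o) = 0 (L(V, o) = 3*(-1) + 3 = -3 + 3 = 0)
-79*((5*2 + 3) + L(-9, Y)) = -79*((5*2 + 3) + 0) = -79*((10 + 3) + 0) = -79*(13 + 0) = -79*13 = -1027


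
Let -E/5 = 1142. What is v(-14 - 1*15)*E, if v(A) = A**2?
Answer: -4802110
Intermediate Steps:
E = -5710 (E = -5*1142 = -5710)
v(-14 - 1*15)*E = (-14 - 1*15)**2*(-5710) = (-14 - 15)**2*(-5710) = (-29)**2*(-5710) = 841*(-5710) = -4802110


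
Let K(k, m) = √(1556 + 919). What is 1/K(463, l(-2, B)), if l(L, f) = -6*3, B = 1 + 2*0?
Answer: √11/165 ≈ 0.020101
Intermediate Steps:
B = 1 (B = 1 + 0 = 1)
l(L, f) = -18
K(k, m) = 15*√11 (K(k, m) = √2475 = 15*√11)
1/K(463, l(-2, B)) = 1/(15*√11) = √11/165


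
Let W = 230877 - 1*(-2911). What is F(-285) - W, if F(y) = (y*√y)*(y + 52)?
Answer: -233788 + 66405*I*√285 ≈ -2.3379e+5 + 1.121e+6*I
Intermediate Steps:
W = 233788 (W = 230877 + 2911 = 233788)
F(y) = y^(3/2)*(52 + y)
F(-285) - W = (-285)^(3/2)*(52 - 285) - 1*233788 = -285*I*√285*(-233) - 233788 = 66405*I*√285 - 233788 = -233788 + 66405*I*√285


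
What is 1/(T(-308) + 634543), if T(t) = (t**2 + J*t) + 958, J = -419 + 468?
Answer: 1/715273 ≈ 1.3981e-6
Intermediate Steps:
J = 49
T(t) = 958 + t**2 + 49*t (T(t) = (t**2 + 49*t) + 958 = 958 + t**2 + 49*t)
1/(T(-308) + 634543) = 1/((958 + (-308)**2 + 49*(-308)) + 634543) = 1/((958 + 94864 - 15092) + 634543) = 1/(80730 + 634543) = 1/715273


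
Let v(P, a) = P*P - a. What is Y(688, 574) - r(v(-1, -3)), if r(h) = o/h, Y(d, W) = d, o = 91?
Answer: 2661/4 ≈ 665.25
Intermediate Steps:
v(P, a) = P² - a
r(h) = 91/h
Y(688, 574) - r(v(-1, -3)) = 688 - 91/((-1)² - 1*(-3)) = 688 - 91/(1 + 3) = 688 - 91/4 = 2661/4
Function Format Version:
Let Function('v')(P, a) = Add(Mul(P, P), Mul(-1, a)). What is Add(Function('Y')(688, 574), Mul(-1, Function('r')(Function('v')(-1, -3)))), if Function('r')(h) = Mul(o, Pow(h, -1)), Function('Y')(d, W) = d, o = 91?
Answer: Rational(2661, 4) ≈ 665.25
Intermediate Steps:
Function('v')(P, a) = Add(Pow(P, 2), Mul(-1, a))
Function('r')(h) = Mul(91, Pow(h, -1))
Add(Function('Y')(688, 574), Mul(-1, Function('r')(Function('v')(-1, -3)))) = Add(688, Mul(-1, Mul(91, Pow(Add(Pow(-1, 2), Mul(-1, -3)), -1)))) = Add(688, Mul(-1, Mul(91, Pow(Add(1, 3), -1)))) = Add(688, Mul(-1, Mul(91, Pow(4, -1)))) = Add(688, Mul(-1, Mul(91, Rational(1, 4)))) = Add(688, Mul(-1, Rational(91, 4))) = Add(688, Rational(-91, 4)) = Rational(2661, 4)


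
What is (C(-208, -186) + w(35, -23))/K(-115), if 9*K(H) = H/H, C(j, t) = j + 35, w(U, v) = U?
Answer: -1242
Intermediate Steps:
C(j, t) = 35 + j
K(H) = ⅑ (K(H) = (H/H)/9 = (⅑)*1 = ⅑)
(C(-208, -186) + w(35, -23))/K(-115) = ((35 - 208) + 35)/(⅑) = (-173 + 35)*9 = -138*9 = -1242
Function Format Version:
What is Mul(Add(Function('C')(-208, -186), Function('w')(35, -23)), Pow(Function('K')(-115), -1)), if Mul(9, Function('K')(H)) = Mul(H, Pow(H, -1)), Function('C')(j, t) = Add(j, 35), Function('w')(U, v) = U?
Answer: -1242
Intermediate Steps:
Function('C')(j, t) = Add(35, j)
Function('K')(H) = Rational(1, 9) (Function('K')(H) = Mul(Rational(1, 9), Mul(H, Pow(H, -1))) = Mul(Rational(1, 9), 1) = Rational(1, 9))
Mul(Add(Function('C')(-208, -186), Function('w')(35, -23)), Pow(Function('K')(-115), -1)) = Mul(Add(Add(35, -208), 35), Pow(Rational(1, 9), -1)) = Mul(Add(-173, 35), 9) = Mul(-138, 9) = -1242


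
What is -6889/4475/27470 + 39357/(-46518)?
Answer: -403200633146/476531361125 ≈ -0.84612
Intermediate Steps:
-6889/4475/27470 + 39357/(-46518) = -6889*1/4475*(1/27470) + 39357*(-1/46518) = -6889/4475*1/27470 - 13119/15506 = -6889/122928250 - 13119/15506 = -403200633146/476531361125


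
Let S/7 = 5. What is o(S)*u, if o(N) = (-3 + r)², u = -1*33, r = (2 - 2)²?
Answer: -297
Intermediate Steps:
S = 35 (S = 7*5 = 35)
r = 0 (r = 0² = 0)
u = -33
o(N) = 9 (o(N) = (-3 + 0)² = (-3)² = 9)
o(S)*u = 9*(-33) = -297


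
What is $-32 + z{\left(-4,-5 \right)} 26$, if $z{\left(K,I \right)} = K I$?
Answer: $488$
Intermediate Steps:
$z{\left(K,I \right)} = I K$
$-32 + z{\left(-4,-5 \right)} 26 = -32 + \left(-5\right) \left(-4\right) 26 = -32 + 20 \cdot 26 = -32 + 520 = 488$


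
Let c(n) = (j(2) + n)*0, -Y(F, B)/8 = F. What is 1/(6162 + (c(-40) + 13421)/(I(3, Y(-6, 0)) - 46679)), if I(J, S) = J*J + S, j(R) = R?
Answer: 46622/287271343 ≈ 0.00016229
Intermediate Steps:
Y(F, B) = -8*F
c(n) = 0 (c(n) = (2 + n)*0 = 0)
I(J, S) = S + J**2 (I(J, S) = J**2 + S = S + J**2)
1/(6162 + (c(-40) + 13421)/(I(3, Y(-6, 0)) - 46679)) = 1/(6162 + (0 + 13421)/((-8*(-6) + 3**2) - 46679)) = 1/(6162 + 13421/((48 + 9) - 46679)) = 1/(6162 + 13421/(57 - 46679)) = 1/(6162 + 13421/(-46622)) = 1/(6162 + 13421*(-1/46622)) = 1/(6162 - 13421/46622) = 1/(287271343/46622) = 46622/287271343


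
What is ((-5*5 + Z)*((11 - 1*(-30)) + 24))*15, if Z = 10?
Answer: -14625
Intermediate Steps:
((-5*5 + Z)*((11 - 1*(-30)) + 24))*15 = ((-5*5 + 10)*((11 - 1*(-30)) + 24))*15 = ((-5*5 + 10)*((11 + 30) + 24))*15 = ((-25 + 10)*(41 + 24))*15 = -15*65*15 = -975*15 = -14625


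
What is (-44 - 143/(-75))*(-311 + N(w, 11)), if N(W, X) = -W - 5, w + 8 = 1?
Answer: 325171/25 ≈ 13007.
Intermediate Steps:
w = -7 (w = -8 + 1 = -7)
N(W, X) = -5 - W
(-44 - 143/(-75))*(-311 + N(w, 11)) = (-44 - 143/(-75))*(-311 + (-5 - 1*(-7))) = (-44 - 143*(-1/75))*(-311 + (-5 + 7)) = (-44 + 143/75)*(-311 + 2) = -3157/75*(-309) = 325171/25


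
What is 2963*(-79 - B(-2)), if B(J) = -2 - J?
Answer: -234077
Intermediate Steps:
2963*(-79 - B(-2)) = 2963*(-79 - (-2 - 1*(-2))) = 2963*(-79 - (-2 + 2)) = 2963*(-79 - 1*0) = 2963*(-79 + 0) = 2963*(-79) = -234077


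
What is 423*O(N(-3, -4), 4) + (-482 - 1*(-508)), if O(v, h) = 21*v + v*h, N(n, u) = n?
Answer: -31699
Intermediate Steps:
O(v, h) = 21*v + h*v
423*O(N(-3, -4), 4) + (-482 - 1*(-508)) = 423*(-3*(21 + 4)) + (-482 - 1*(-508)) = 423*(-3*25) + (-482 + 508) = 423*(-75) + 26 = -31725 + 26 = -31699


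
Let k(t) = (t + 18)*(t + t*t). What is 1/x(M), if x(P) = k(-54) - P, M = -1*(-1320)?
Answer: -1/104352 ≈ -9.5829e-6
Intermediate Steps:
M = 1320
k(t) = (18 + t)*(t + t²)
x(P) = -103032 - P (x(P) = -54*(18 + (-54)² + 19*(-54)) - P = -54*(18 + 2916 - 1026) - P = -54*1908 - P = -103032 - P)
1/x(M) = 1/(-103032 - 1*1320) = 1/(-103032 - 1320) = 1/(-104352) = -1/104352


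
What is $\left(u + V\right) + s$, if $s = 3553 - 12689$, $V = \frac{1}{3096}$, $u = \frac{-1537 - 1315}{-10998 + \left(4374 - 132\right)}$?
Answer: $- \frac{15923750149}{1743048} \approx -9135.6$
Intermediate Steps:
$u = \frac{713}{1689}$ ($u = - \frac{2852}{-10998 + 4242} = - \frac{2852}{-6756} = \left(-2852\right) \left(- \frac{1}{6756}\right) = \frac{713}{1689} \approx 0.42214$)
$V = \frac{1}{3096} \approx 0.000323$
$s = -9136$ ($s = 3553 - 12689 = -9136$)
$\left(u + V\right) + s = \left(\frac{713}{1689} + \frac{1}{3096}\right) - 9136 = \frac{736379}{1743048} - 9136 = - \frac{15923750149}{1743048}$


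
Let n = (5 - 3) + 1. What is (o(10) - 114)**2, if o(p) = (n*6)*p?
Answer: 4356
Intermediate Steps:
n = 3 (n = 2 + 1 = 3)
o(p) = 18*p (o(p) = (3*6)*p = 18*p)
(o(10) - 114)**2 = (18*10 - 114)**2 = (180 - 114)**2 = 66**2 = 4356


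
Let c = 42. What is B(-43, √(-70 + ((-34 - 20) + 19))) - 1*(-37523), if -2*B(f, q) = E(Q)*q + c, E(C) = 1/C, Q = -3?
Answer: 37502 + I*√105/6 ≈ 37502.0 + 1.7078*I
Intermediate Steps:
B(f, q) = -21 + q/6 (B(f, q) = -(q/(-3) + 42)/2 = -(-q/3 + 42)/2 = -(42 - q/3)/2 = -21 + q/6)
B(-43, √(-70 + ((-34 - 20) + 19))) - 1*(-37523) = (-21 + √(-70 + ((-34 - 20) + 19))/6) - 1*(-37523) = (-21 + √(-70 + (-54 + 19))/6) + 37523 = (-21 + √(-70 - 35)/6) + 37523 = (-21 + √(-105)/6) + 37523 = (-21 + (I*√105)/6) + 37523 = (-21 + I*√105/6) + 37523 = 37502 + I*√105/6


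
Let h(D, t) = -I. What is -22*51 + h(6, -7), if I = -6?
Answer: -1116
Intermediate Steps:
h(D, t) = 6 (h(D, t) = -1*(-6) = 6)
-22*51 + h(6, -7) = -22*51 + 6 = -1122 + 6 = -1116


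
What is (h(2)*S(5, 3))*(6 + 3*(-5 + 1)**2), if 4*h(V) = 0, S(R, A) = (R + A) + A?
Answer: 0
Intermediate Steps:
S(R, A) = R + 2*A (S(R, A) = (A + R) + A = R + 2*A)
h(V) = 0 (h(V) = (1/4)*0 = 0)
(h(2)*S(5, 3))*(6 + 3*(-5 + 1)**2) = (0*(5 + 2*3))*(6 + 3*(-5 + 1)**2) = (0*(5 + 6))*(6 + 3*(-4)**2) = (0*11)*(6 + 3*16) = 0*(6 + 48) = 0*54 = 0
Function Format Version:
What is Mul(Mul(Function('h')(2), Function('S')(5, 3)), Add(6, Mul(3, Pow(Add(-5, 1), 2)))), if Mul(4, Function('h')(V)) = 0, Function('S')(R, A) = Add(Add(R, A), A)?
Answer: 0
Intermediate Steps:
Function('S')(R, A) = Add(R, Mul(2, A)) (Function('S')(R, A) = Add(Add(A, R), A) = Add(R, Mul(2, A)))
Function('h')(V) = 0 (Function('h')(V) = Mul(Rational(1, 4), 0) = 0)
Mul(Mul(Function('h')(2), Function('S')(5, 3)), Add(6, Mul(3, Pow(Add(-5, 1), 2)))) = Mul(Mul(0, Add(5, Mul(2, 3))), Add(6, Mul(3, Pow(Add(-5, 1), 2)))) = Mul(Mul(0, Add(5, 6)), Add(6, Mul(3, Pow(-4, 2)))) = Mul(Mul(0, 11), Add(6, Mul(3, 16))) = Mul(0, Add(6, 48)) = Mul(0, 54) = 0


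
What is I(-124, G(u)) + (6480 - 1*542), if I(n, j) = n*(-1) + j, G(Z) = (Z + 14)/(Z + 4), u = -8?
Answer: 12121/2 ≈ 6060.5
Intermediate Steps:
G(Z) = (14 + Z)/(4 + Z)
I(n, j) = j - n (I(n, j) = -n + j = j - n)
I(-124, G(u)) + (6480 - 1*542) = ((14 - 8)/(4 - 8) - 1*(-124)) + (6480 - 1*542) = (6/(-4) + 124) + (6480 - 542) = (-1/4*6 + 124) + 5938 = (-3/2 + 124) + 5938 = 245/2 + 5938 = 12121/2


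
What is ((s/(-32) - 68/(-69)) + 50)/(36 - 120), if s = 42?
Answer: -54839/92736 ≈ -0.59134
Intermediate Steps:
((s/(-32) - 68/(-69)) + 50)/(36 - 120) = ((42/(-32) - 68/(-69)) + 50)/(36 - 120) = ((42*(-1/32) - 68*(-1/69)) + 50)/(-84) = -((-21/16 + 68/69) + 50)/84 = -(-361/1104 + 50)/84 = -1/84*54839/1104 = -54839/92736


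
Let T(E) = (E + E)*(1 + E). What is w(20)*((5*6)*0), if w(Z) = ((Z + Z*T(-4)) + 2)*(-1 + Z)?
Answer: 0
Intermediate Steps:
T(E) = 2*E*(1 + E) (T(E) = (2*E)*(1 + E) = 2*E*(1 + E))
w(Z) = (-1 + Z)*(2 + 25*Z) (w(Z) = ((Z + Z*(2*(-4)*(1 - 4))) + 2)*(-1 + Z) = ((Z + Z*(2*(-4)*(-3))) + 2)*(-1 + Z) = ((Z + Z*24) + 2)*(-1 + Z) = ((Z + 24*Z) + 2)*(-1 + Z) = (25*Z + 2)*(-1 + Z) = (2 + 25*Z)*(-1 + Z) = (-1 + Z)*(2 + 25*Z))
w(20)*((5*6)*0) = (-2 - 23*20 + 25*20**2)*((5*6)*0) = (-2 - 460 + 25*400)*(30*0) = (-2 - 460 + 10000)*0 = 9538*0 = 0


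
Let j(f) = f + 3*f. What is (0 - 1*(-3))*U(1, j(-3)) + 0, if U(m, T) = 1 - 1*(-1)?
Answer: 6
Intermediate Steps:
j(f) = 4*f
U(m, T) = 2 (U(m, T) = 1 + 1 = 2)
(0 - 1*(-3))*U(1, j(-3)) + 0 = (0 - 1*(-3))*2 + 0 = (0 + 3)*2 + 0 = 3*2 + 0 = 6 + 0 = 6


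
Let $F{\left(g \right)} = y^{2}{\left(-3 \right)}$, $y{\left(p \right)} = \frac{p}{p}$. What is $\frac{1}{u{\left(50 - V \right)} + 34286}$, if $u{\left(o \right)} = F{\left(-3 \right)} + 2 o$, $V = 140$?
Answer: $\frac{1}{34107} \approx 2.9319 \cdot 10^{-5}$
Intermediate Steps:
$y{\left(p \right)} = 1$
$F{\left(g \right)} = 1$ ($F{\left(g \right)} = 1^{2} = 1$)
$u{\left(o \right)} = 1 + 2 o$
$\frac{1}{u{\left(50 - V \right)} + 34286} = \frac{1}{\left(1 + 2 \left(50 - 140\right)\right) + 34286} = \frac{1}{\left(1 + 2 \left(-90\right)\right) + 34286} = \frac{1}{\left(1 - 180\right) + 34286} = \frac{1}{-179 + 34286} = \frac{1}{34107}$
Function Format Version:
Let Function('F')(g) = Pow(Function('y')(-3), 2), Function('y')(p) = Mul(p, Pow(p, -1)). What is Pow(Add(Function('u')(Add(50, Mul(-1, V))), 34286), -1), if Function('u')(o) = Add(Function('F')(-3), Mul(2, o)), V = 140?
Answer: Rational(1, 34107) ≈ 2.9319e-5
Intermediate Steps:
Function('y')(p) = 1
Function('F')(g) = 1 (Function('F')(g) = Pow(1, 2) = 1)
Function('u')(o) = Add(1, Mul(2, o))
Pow(Add(Function('u')(Add(50, Mul(-1, V))), 34286), -1) = Pow(Add(Add(1, Mul(2, Add(50, Mul(-1, 140)))), 34286), -1) = Pow(Add(Add(1, Mul(2, Add(50, -140))), 34286), -1) = Pow(Add(Add(1, Mul(2, -90)), 34286), -1) = Pow(Add(Add(1, -180), 34286), -1) = Pow(Add(-179, 34286), -1) = Pow(34107, -1) = Rational(1, 34107)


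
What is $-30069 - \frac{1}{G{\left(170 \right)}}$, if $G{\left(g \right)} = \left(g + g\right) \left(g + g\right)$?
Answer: $- \frac{3475976401}{115600} \approx -30069.0$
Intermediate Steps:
$G{\left(g \right)} = 4 g^{2}$ ($G{\left(g \right)} = 2 g 2 g = 4 g^{2}$)
$-30069 - \frac{1}{G{\left(170 \right)}} = -30069 - \frac{1}{4 \cdot 170^{2}} = -30069 - \frac{1}{4 \cdot 28900} = -30069 - \frac{1}{115600} = - \frac{3475976401}{115600}$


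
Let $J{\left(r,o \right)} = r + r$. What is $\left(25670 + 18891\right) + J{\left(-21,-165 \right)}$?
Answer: $44519$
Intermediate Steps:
$J{\left(r,o \right)} = 2 r$
$\left(25670 + 18891\right) + J{\left(-21,-165 \right)} = \left(25670 + 18891\right) + 2 \left(-21\right) = 44561 - 42 = 44519$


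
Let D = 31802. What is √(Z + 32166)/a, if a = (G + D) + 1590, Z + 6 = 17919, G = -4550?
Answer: √50079/28842 ≈ 0.0077589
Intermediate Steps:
Z = 17913 (Z = -6 + 17919 = 17913)
a = 28842 (a = (-4550 + 31802) + 1590 = 27252 + 1590 = 28842)
√(Z + 32166)/a = √(17913 + 32166)/28842 = √50079*(1/28842) = √50079/28842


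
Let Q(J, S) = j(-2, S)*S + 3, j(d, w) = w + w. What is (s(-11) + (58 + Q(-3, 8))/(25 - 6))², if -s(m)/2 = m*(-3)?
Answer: 1134225/361 ≈ 3141.9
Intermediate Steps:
j(d, w) = 2*w
Q(J, S) = 3 + 2*S² (Q(J, S) = (2*S)*S + 3 = 2*S² + 3 = 3 + 2*S²)
s(m) = 6*m (s(m) = -2*m*(-3) = -(-6)*m = 6*m)
(s(-11) + (58 + Q(-3, 8))/(25 - 6))² = (6*(-11) + (58 + (3 + 2*8²))/(25 - 6))² = (-66 + (58 + (3 + 2*64))/19)² = (-66 + (58 + (3 + 128))*(1/19))² = (-66 + (58 + 131)*(1/19))² = (-66 + 189*(1/19))² = (-66 + 189/19)² = (-1065/19)² = 1134225/361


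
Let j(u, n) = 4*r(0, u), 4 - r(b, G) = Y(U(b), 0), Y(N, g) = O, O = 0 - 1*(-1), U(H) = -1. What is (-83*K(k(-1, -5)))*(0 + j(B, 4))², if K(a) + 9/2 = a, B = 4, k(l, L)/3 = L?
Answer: 233064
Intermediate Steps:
k(l, L) = 3*L
O = 1 (O = 0 + 1 = 1)
K(a) = -9/2 + a
Y(N, g) = 1
r(b, G) = 3 (r(b, G) = 4 - 1*1 = 4 - 1 = 3)
j(u, n) = 12 (j(u, n) = 4*3 = 12)
(-83*K(k(-1, -5)))*(0 + j(B, 4))² = (-83*(-9/2 + 3*(-5)))*(0 + 12)² = -83*(-9/2 - 15)*12² = -83*(-39/2)*144 = (3237/2)*144 = 233064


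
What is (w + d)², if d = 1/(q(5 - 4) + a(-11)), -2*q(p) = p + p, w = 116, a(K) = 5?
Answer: 216225/16 ≈ 13514.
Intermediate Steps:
q(p) = -p (q(p) = -(p + p)/2 = -p)
d = ¼ (d = 1/(-(5 - 4) + 5) = 1/(-1*1 + 5) = 1/(-1 + 5) = 1/4 = ¼ ≈ 0.25000)
(w + d)² = (116 + ¼)² = (465/4)² = 216225/16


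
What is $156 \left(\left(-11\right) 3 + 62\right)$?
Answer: $4524$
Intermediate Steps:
$156 \left(\left(-11\right) 3 + 62\right) = 156 \left(-33 + 62\right) = 156 \cdot 29 = 4524$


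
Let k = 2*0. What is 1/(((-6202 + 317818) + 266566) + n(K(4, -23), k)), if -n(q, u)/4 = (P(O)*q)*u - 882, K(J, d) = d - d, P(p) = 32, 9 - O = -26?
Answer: 1/581710 ≈ 1.7191e-6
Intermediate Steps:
O = 35 (O = 9 - 1*(-26) = 9 + 26 = 35)
k = 0
K(J, d) = 0
n(q, u) = 3528 - 128*q*u (n(q, u) = -4*((32*q)*u - 882) = -4*(32*q*u - 882) = -4*(-882 + 32*q*u) = 3528 - 128*q*u)
1/(((-6202 + 317818) + 266566) + n(K(4, -23), k)) = 1/(((-6202 + 317818) + 266566) + (3528 - 128*0*0)) = 1/((311616 + 266566) + (3528 + 0)) = 1/(578182 + 3528) = 1/581710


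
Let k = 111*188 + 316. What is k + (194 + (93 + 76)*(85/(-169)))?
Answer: 21293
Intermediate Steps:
k = 21184 (k = 20868 + 316 = 21184)
k + (194 + (93 + 76)*(85/(-169))) = 21184 + (194 + (93 + 76)*(85/(-169))) = 21184 + (194 + 169*(85*(-1/169))) = 21184 + (194 + 169*(-85/169)) = 21184 + (194 - 85) = 21184 + 109 = 21293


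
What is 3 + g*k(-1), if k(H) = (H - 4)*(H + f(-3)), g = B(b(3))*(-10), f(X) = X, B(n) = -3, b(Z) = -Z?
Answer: 603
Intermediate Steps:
g = 30 (g = -3*(-10) = 30)
k(H) = (-4 + H)*(-3 + H) (k(H) = (H - 4)*(H - 3) = (-4 + H)*(-3 + H))
3 + g*k(-1) = 3 + 30*(12 + (-1)**2 - 7*(-1)) = 3 + 30*(12 + 1 + 7) = 3 + 30*20 = 3 + 600 = 603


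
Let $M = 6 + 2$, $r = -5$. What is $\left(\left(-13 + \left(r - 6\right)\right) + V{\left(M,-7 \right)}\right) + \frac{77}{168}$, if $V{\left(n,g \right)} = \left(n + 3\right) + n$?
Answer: $- \frac{109}{24} \approx -4.5417$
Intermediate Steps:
$M = 8$
$V{\left(n,g \right)} = 3 + 2 n$ ($V{\left(n,g \right)} = \left(3 + n\right) + n = 3 + 2 n$)
$\left(\left(-13 + \left(r - 6\right)\right) + V{\left(M,-7 \right)}\right) + \frac{77}{168} = \left(\left(-13 - 11\right) + \left(3 + 2 \cdot 8\right)\right) + \frac{77}{168} = \left(\left(-13 - 11\right) + \left(3 + 16\right)\right) + 77 \cdot \frac{1}{168} = \left(\left(-13 - 11\right) + 19\right) + \frac{11}{24} = \left(-24 + 19\right) + \frac{11}{24} = -5 + \frac{11}{24} = - \frac{109}{24}$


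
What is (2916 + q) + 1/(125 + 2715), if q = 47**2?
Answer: 14555001/2840 ≈ 5125.0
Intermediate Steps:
q = 2209
(2916 + q) + 1/(125 + 2715) = (2916 + 2209) + 1/(125 + 2715) = 5125 + 1/2840 = 14555001/2840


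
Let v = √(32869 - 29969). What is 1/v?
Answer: √29/290 ≈ 0.018570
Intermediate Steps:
v = 10*√29 (v = √2900 = 10*√29 ≈ 53.852)
1/v = 1/(10*√29) = √29/290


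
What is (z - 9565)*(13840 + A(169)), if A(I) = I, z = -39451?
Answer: -686665144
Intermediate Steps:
(z - 9565)*(13840 + A(169)) = (-39451 - 9565)*(13840 + 169) = -49016*14009 = -686665144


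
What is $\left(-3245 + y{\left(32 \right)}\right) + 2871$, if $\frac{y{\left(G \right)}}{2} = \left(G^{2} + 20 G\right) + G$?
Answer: $3018$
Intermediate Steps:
$y{\left(G \right)} = 2 G^{2} + 42 G$ ($y{\left(G \right)} = 2 \left(\left(G^{2} + 20 G\right) + G\right) = 2 \left(G^{2} + 21 G\right) = 2 G^{2} + 42 G$)
$\left(-3245 + y{\left(32 \right)}\right) + 2871 = \left(-3245 + 2 \cdot 32 \left(21 + 32\right)\right) + 2871 = \left(-3245 + 2 \cdot 32 \cdot 53\right) + 2871 = \left(-3245 + 3392\right) + 2871 = 147 + 2871 = 3018$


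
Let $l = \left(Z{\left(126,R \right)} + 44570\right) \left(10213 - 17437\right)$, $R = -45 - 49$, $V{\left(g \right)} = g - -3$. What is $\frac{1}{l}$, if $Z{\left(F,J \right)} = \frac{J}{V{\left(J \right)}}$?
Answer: $- \frac{13}{4185754848} \approx -3.1058 \cdot 10^{-9}$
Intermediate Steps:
$V{\left(g \right)} = 3 + g$ ($V{\left(g \right)} = g + 3 = 3 + g$)
$R = -94$ ($R = -45 - 49 = -94$)
$Z{\left(F,J \right)} = \frac{J}{3 + J}$
$l = - \frac{4185754848}{13}$ ($l = \left(- \frac{94}{3 - 94} + 44570\right) \left(10213 - 17437\right) = \left(- \frac{94}{-91} + 44570\right) \left(-7224\right) = \left(\left(-94\right) \left(- \frac{1}{91}\right) + 44570\right) \left(-7224\right) = \left(\frac{94}{91} + 44570\right) \left(-7224\right) = \frac{4055964}{91} \left(-7224\right) = - \frac{4185754848}{13} \approx -3.2198 \cdot 10^{8}$)
$\frac{1}{l} = \frac{1}{- \frac{4185754848}{13}} = - \frac{13}{4185754848}$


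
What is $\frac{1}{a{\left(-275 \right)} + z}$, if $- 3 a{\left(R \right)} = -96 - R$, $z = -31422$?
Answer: $- \frac{3}{94445} \approx -3.1765 \cdot 10^{-5}$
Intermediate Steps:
$a{\left(R \right)} = 32 + \frac{R}{3}$ ($a{\left(R \right)} = - \frac{-96 - R}{3} = 32 + \frac{R}{3}$)
$\frac{1}{a{\left(-275 \right)} + z} = \frac{1}{\left(32 + \frac{1}{3} \left(-275\right)\right) - 31422} = \frac{1}{\left(32 - \frac{275}{3}\right) - 31422} = \frac{1}{- \frac{179}{3} - 31422} = \frac{1}{- \frac{94445}{3}} = - \frac{3}{94445}$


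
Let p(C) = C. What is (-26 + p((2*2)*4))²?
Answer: 100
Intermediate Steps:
(-26 + p((2*2)*4))² = (-26 + (2*2)*4)² = (-26 + 4*4)² = (-26 + 16)² = (-10)² = 100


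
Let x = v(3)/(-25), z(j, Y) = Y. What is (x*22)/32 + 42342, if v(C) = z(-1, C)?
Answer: 16936767/400 ≈ 42342.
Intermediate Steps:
v(C) = C
x = -3/25 (x = 3/(-25) = 3*(-1/25) = -3/25 ≈ -0.12000)
(x*22)/32 + 42342 = -3/25*22/32 + 42342 = -66/25*1/32 + 42342 = -33/400 + 42342 = 16936767/400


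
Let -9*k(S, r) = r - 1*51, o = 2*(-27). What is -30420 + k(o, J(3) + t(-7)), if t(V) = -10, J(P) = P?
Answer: -273722/9 ≈ -30414.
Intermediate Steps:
o = -54
k(S, r) = 17/3 - r/9 (k(S, r) = -(r - 1*51)/9 = -(r - 51)/9 = -(-51 + r)/9 = 17/3 - r/9)
-30420 + k(o, J(3) + t(-7)) = -30420 + (17/3 - (3 - 10)/9) = -30420 + (17/3 - ⅑*(-7)) = -30420 + (17/3 + 7/9) = -30420 + 58/9 = -273722/9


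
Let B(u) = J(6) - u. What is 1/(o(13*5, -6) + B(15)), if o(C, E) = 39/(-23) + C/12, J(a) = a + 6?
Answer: 276/199 ≈ 1.3869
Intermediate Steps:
J(a) = 6 + a
o(C, E) = -39/23 + C/12 (o(C, E) = 39*(-1/23) + C*(1/12) = -39/23 + C/12)
B(u) = 12 - u (B(u) = (6 + 6) - u = 12 - u)
1/(o(13*5, -6) + B(15)) = 1/((-39/23 + (13*5)/12) + (12 - 1*15)) = 1/((-39/23 + (1/12)*65) + (12 - 15)) = 1/((-39/23 + 65/12) - 3) = 1/(1027/276 - 3) = 1/(199/276) = 276/199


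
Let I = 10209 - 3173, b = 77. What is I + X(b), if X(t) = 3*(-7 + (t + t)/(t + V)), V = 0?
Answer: 7021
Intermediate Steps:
I = 7036
X(t) = -15 (X(t) = 3*(-7 + (t + t)/(t + 0)) = 3*(-7 + (2*t)/t) = 3*(-7 + 2) = 3*(-5) = -15)
I + X(b) = 7036 - 15 = 7021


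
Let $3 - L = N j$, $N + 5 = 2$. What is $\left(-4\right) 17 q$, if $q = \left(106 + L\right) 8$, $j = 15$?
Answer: $-83776$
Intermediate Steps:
$N = -3$ ($N = -5 + 2 = -3$)
$L = 48$ ($L = 3 - \left(-3\right) 15 = 3 - -45 = 3 + 45 = 48$)
$q = 1232$ ($q = \left(106 + 48\right) 8 = 154 \cdot 8 = 1232$)
$\left(-4\right) 17 q = \left(-4\right) 17 \cdot 1232 = \left(-68\right) 1232 = -83776$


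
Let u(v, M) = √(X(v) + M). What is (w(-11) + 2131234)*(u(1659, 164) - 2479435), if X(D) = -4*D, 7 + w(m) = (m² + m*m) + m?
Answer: -5284811566230 + 4262916*I*√1618 ≈ -5.2848e+12 + 1.7147e+8*I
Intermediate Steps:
w(m) = -7 + m + 2*m² (w(m) = -7 + ((m² + m*m) + m) = -7 + ((m² + m²) + m) = -7 + (2*m² + m) = -7 + (m + 2*m²) = -7 + m + 2*m²)
u(v, M) = √(M - 4*v) (u(v, M) = √(-4*v + M) = √(M - 4*v))
(w(-11) + 2131234)*(u(1659, 164) - 2479435) = ((-7 - 11 + 2*(-11)²) + 2131234)*(√(164 - 4*1659) - 2479435) = ((-7 - 11 + 2*121) + 2131234)*(√(164 - 6636) - 2479435) = ((-7 - 11 + 242) + 2131234)*(√(-6472) - 2479435) = (224 + 2131234)*(2*I*√1618 - 2479435) = 2131458*(-2479435 + 2*I*√1618) = -5284811566230 + 4262916*I*√1618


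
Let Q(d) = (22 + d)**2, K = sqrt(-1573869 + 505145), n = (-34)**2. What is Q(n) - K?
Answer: 1387684 - 2*I*sqrt(267181) ≈ 1.3877e+6 - 1033.8*I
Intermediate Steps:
n = 1156
K = 2*I*sqrt(267181) (K = sqrt(-1068724) = 2*I*sqrt(267181) ≈ 1033.8*I)
Q(n) - K = (22 + 1156)**2 - 2*I*sqrt(267181) = 1178**2 - 2*I*sqrt(267181) = 1387684 - 2*I*sqrt(267181)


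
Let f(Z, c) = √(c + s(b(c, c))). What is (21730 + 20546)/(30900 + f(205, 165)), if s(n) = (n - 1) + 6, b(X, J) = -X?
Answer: 261265680/190961999 - 42276*√5/954809995 ≈ 1.3681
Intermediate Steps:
s(n) = 5 + n (s(n) = (-1 + n) + 6 = 5 + n)
f(Z, c) = √5 (f(Z, c) = √(c + (5 - c)) = √5)
(21730 + 20546)/(30900 + f(205, 165)) = (21730 + 20546)/(30900 + √5) = 42276/(30900 + √5)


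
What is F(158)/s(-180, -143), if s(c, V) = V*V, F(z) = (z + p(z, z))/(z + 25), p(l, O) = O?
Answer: 316/3742167 ≈ 8.4443e-5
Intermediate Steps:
F(z) = 2*z/(25 + z) (F(z) = (z + z)/(z + 25) = (2*z)/(25 + z) = 2*z/(25 + z))
s(c, V) = V²
F(158)/s(-180, -143) = (2*158/(25 + 158))/((-143)²) = (2*158/183)/20449 = (2*158*(1/183))*(1/20449) = (316/183)*(1/20449) = 316/3742167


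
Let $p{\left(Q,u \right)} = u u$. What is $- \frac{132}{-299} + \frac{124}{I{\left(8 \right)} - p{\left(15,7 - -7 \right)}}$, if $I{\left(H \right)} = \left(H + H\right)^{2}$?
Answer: $\frac{11249}{4485} \approx 2.5081$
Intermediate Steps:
$p{\left(Q,u \right)} = u^{2}$
$I{\left(H \right)} = 4 H^{2}$ ($I{\left(H \right)} = \left(2 H\right)^{2} = 4 H^{2}$)
$- \frac{132}{-299} + \frac{124}{I{\left(8 \right)} - p{\left(15,7 - -7 \right)}} = - \frac{132}{-299} + \frac{124}{4 \cdot 8^{2} - \left(7 - -7\right)^{2}} = \left(-132\right) \left(- \frac{1}{299}\right) + \frac{124}{4 \cdot 64 - \left(7 + 7\right)^{2}} = \frac{132}{299} + \frac{124}{256 - 14^{2}} = \frac{132}{299} + \frac{124}{256 - 196} = \frac{132}{299} + \frac{124}{60} = \frac{132}{299} + 124 \cdot \frac{1}{60} = \frac{132}{299} + \frac{31}{15} = \frac{11249}{4485}$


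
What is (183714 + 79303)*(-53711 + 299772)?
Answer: 64718226037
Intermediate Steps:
(183714 + 79303)*(-53711 + 299772) = 263017*246061 = 64718226037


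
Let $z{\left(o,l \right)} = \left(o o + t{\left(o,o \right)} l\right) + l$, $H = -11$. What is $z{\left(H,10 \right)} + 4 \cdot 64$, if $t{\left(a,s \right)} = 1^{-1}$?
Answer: $397$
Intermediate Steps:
$t{\left(a,s \right)} = 1$
$z{\left(o,l \right)} = o^{2} + 2 l$ ($z{\left(o,l \right)} = \left(o o + 1 l\right) + l = \left(o^{2} + l\right) + l = \left(l + o^{2}\right) + l = o^{2} + 2 l$)
$z{\left(H,10 \right)} + 4 \cdot 64 = \left(\left(-11\right)^{2} + 2 \cdot 10\right) + 4 \cdot 64 = \left(121 + 20\right) + 256 = 141 + 256 = 397$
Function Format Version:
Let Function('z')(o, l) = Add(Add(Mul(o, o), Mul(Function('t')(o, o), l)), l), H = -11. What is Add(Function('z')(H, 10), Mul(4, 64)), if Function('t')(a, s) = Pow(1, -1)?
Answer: 397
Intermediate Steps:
Function('t')(a, s) = 1
Function('z')(o, l) = Add(Pow(o, 2), Mul(2, l)) (Function('z')(o, l) = Add(Add(Mul(o, o), Mul(1, l)), l) = Add(Add(Pow(o, 2), l), l) = Add(Add(l, Pow(o, 2)), l) = Add(Pow(o, 2), Mul(2, l)))
Add(Function('z')(H, 10), Mul(4, 64)) = Add(Add(Pow(-11, 2), Mul(2, 10)), Mul(4, 64)) = Add(Add(121, 20), 256) = Add(141, 256) = 397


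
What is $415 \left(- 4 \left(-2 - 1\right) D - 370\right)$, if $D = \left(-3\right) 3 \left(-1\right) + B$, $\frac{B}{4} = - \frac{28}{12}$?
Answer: $-155210$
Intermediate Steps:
$B = - \frac{28}{3}$ ($B = 4 \left(- \frac{28}{12}\right) = 4 \left(\left(-28\right) \frac{1}{12}\right) = 4 \left(- \frac{7}{3}\right) = - \frac{28}{3} \approx -9.3333$)
$D = - \frac{1}{3}$ ($D = \left(-3\right) 3 \left(-1\right) - \frac{28}{3} = \left(-9\right) \left(-1\right) - \frac{28}{3} = 9 - \frac{28}{3} = - \frac{1}{3} \approx -0.33333$)
$415 \left(- 4 \left(-2 - 1\right) D - 370\right) = 415 \left(- 4 \left(-2 - 1\right) \left(- \frac{1}{3}\right) - 370\right) = 415 \left(\left(-4\right) \left(-3\right) \left(- \frac{1}{3}\right) - 370\right) = 415 \left(12 \left(- \frac{1}{3}\right) - 370\right) = 415 \left(-4 - 370\right) = 415 \left(-374\right) = -155210$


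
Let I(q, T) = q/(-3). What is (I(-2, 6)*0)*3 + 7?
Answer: 7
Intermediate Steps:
I(q, T) = -q/3 (I(q, T) = q*(-⅓) = -q/3)
(I(-2, 6)*0)*3 + 7 = (-⅓*(-2)*0)*3 + 7 = ((⅔)*0)*3 + 7 = 0*3 + 7 = 0 + 7 = 7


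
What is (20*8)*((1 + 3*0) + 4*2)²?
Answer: 12960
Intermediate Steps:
(20*8)*((1 + 3*0) + 4*2)² = 160*((1 + 0) + 8)² = 160*(1 + 8)² = 160*9² = 160*81 = 12960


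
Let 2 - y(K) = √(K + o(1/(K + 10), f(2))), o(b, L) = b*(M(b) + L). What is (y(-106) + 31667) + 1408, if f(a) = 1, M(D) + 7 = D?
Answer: 33077 - I*√976319/96 ≈ 33077.0 - 10.293*I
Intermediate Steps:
M(D) = -7 + D
o(b, L) = b*(-7 + L + b) (o(b, L) = b*((-7 + b) + L) = b*(-7 + L + b))
y(K) = 2 - √(K + (-6 + 1/(10 + K))/(10 + K)) (y(K) = 2 - √(K + (-7 + 1 + 1/(K + 10))/(K + 10)) = 2 - √(K + (-7 + 1 + 1/(10 + K))/(10 + K)) = 2 - √(K + (-6 + 1/(10 + K))/(10 + K)))
(y(-106) + 31667) + 1408 = ((2 - √(-(59 + 6*(-106) - 1*(-106)*(10 - 106)²)/(10 - 106)²)) + 31667) + 1408 = ((2 - √(-1*(59 - 636 - 1*(-106)*(-96)²)/(-96)²)) + 31667) + 1408 = ((2 - √(-1*1/9216*(59 - 636 - 1*(-106)*9216))) + 31667) + 1408 = ((2 - √(-1*1/9216*(59 - 636 + 976896))) + 31667) + 1408 = ((2 - √(-1*1/9216*976319)) + 31667) + 1408 = ((2 - √(-976319/9216)) + 31667) + 1408 = ((2 - I*√976319/96) + 31667) + 1408 = (31669 - I*√976319/96) + 1408 = 33077 - I*√976319/96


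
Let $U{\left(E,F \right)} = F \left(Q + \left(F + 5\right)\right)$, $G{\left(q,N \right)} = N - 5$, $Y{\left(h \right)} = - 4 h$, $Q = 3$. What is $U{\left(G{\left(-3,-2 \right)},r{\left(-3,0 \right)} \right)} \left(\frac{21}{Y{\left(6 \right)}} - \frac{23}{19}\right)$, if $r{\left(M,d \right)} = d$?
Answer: $0$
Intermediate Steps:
$G{\left(q,N \right)} = -5 + N$
$U{\left(E,F \right)} = F \left(8 + F\right)$ ($U{\left(E,F \right)} = F \left(3 + \left(F + 5\right)\right) = F \left(3 + \left(5 + F\right)\right) = F \left(8 + F\right)$)
$U{\left(G{\left(-3,-2 \right)},r{\left(-3,0 \right)} \right)} \left(\frac{21}{Y{\left(6 \right)}} - \frac{23}{19}\right) = 0 \left(8 + 0\right) \left(\frac{21}{\left(-4\right) 6} - \frac{23}{19}\right) = 0 \cdot 8 \left(\frac{21}{-24} - \frac{23}{19}\right) = 0 \left(21 \left(- \frac{1}{24}\right) - \frac{23}{19}\right) = 0 \left(- \frac{7}{8} - \frac{23}{19}\right) = 0 \left(- \frac{317}{152}\right) = 0$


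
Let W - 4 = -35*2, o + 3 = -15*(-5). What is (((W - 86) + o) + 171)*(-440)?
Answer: -40040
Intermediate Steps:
o = 72 (o = -3 - 15*(-5) = -3 - 5*(-15) = -3 + 75 = 72)
W = -66 (W = 4 - 35*2 = 4 - 70 = -66)
(((W - 86) + o) + 171)*(-440) = (((-66 - 86) + 72) + 171)*(-440) = ((-152 + 72) + 171)*(-440) = (-80 + 171)*(-440) = 91*(-440) = -40040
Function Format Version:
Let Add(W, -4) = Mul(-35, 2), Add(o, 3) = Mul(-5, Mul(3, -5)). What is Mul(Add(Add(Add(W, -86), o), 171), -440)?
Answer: -40040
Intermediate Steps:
o = 72 (o = Add(-3, Mul(-5, Mul(3, -5))) = Add(-3, Mul(-5, -15)) = Add(-3, 75) = 72)
W = -66 (W = Add(4, Mul(-35, 2)) = Add(4, -70) = -66)
Mul(Add(Add(Add(W, -86), o), 171), -440) = Mul(Add(Add(Add(-66, -86), 72), 171), -440) = Mul(Add(Add(-152, 72), 171), -440) = Mul(Add(-80, 171), -440) = Mul(91, -440) = -40040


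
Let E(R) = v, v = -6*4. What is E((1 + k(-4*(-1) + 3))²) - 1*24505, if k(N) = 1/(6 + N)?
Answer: -24529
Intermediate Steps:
v = -24
E(R) = -24
E((1 + k(-4*(-1) + 3))²) - 1*24505 = -24 - 1*24505 = -24 - 24505 = -24529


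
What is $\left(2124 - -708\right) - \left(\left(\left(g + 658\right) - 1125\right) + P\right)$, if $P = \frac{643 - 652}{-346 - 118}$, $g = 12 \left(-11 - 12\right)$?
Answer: $\frac{1658791}{464} \approx 3575.0$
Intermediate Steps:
$g = -276$ ($g = 12 \left(-23\right) = -276$)
$P = \frac{9}{464}$ ($P = - \frac{9}{-464} = \left(-9\right) \left(- \frac{1}{464}\right) = \frac{9}{464} \approx 0.019397$)
$\left(2124 - -708\right) - \left(\left(\left(g + 658\right) - 1125\right) + P\right) = \left(2124 - -708\right) - \left(\left(\left(-276 + 658\right) - 1125\right) + \frac{9}{464}\right) = \left(2124 + 708\right) - \left(\left(382 - 1125\right) + \frac{9}{464}\right) = 2832 - \left(-743 + \frac{9}{464}\right) = 2832 - - \frac{344743}{464} = 2832 + \frac{344743}{464} = \frac{1658791}{464}$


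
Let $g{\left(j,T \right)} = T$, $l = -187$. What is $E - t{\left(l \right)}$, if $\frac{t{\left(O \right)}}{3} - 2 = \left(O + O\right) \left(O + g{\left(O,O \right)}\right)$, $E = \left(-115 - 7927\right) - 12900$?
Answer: $-440576$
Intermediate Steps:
$E = -20942$ ($E = -8042 - 12900 = -20942$)
$t{\left(O \right)} = 6 + 12 O^{2}$ ($t{\left(O \right)} = 6 + 3 \left(O + O\right) \left(O + O\right) = 6 + 3 \cdot 2 O 2 O = 6 + 3 \cdot 4 O^{2} = 6 + 12 O^{2}$)
$E - t{\left(l \right)} = -20942 - \left(6 + 12 \left(-187\right)^{2}\right) = -20942 - \left(6 + 12 \cdot 34969\right) = -20942 - \left(6 + 419628\right) = -20942 - 419634 = -440576$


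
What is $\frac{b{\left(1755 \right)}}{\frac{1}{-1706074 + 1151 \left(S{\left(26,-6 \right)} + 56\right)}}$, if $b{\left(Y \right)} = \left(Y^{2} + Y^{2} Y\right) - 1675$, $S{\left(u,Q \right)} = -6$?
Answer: $-8916078692445900$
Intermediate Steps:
$b{\left(Y \right)} = -1675 + Y^{2} + Y^{3}$ ($b{\left(Y \right)} = \left(Y^{2} + Y^{3}\right) - 1675 = -1675 + Y^{2} + Y^{3}$)
$\frac{b{\left(1755 \right)}}{\frac{1}{-1706074 + 1151 \left(S{\left(26,-6 \right)} + 56\right)}} = \frac{-1675 + 1755^{2} + 1755^{3}}{\frac{1}{-1706074 + 1151 \left(-6 + 56\right)}} = \frac{-1675 + 3080025 + 5405443875}{\frac{1}{-1706074 + 1151 \cdot 50}} = \frac{5408522225}{\frac{1}{-1706074 + 57550}} = \frac{5408522225}{\frac{1}{-1648524}} = \frac{5408522225}{- \frac{1}{1648524}} = 5408522225 \left(-1648524\right) = -8916078692445900$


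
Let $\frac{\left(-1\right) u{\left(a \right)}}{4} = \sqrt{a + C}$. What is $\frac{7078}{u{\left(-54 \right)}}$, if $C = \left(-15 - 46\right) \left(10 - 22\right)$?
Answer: $- \frac{3539 \sqrt{678}}{1356} \approx -67.957$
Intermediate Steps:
$C = 732$ ($C = \left(-61\right) \left(-12\right) = 732$)
$u{\left(a \right)} = - 4 \sqrt{732 + a}$ ($u{\left(a \right)} = - 4 \sqrt{a + 732} = - 4 \sqrt{732 + a}$)
$\frac{7078}{u{\left(-54 \right)}} = \frac{7078}{\left(-4\right) \sqrt{732 - 54}} = \frac{7078}{\left(-4\right) \sqrt{678}} = 7078 \left(- \frac{\sqrt{678}}{2712}\right) = - \frac{3539 \sqrt{678}}{1356}$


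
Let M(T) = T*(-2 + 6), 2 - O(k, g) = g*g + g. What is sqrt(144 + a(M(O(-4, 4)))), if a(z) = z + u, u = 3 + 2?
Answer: sqrt(77) ≈ 8.7750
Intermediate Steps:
O(k, g) = 2 - g - g**2 (O(k, g) = 2 - (g*g + g) = 2 - (g**2 + g) = 2 - (g + g**2) = 2 + (-g - g**2) = 2 - g - g**2)
M(T) = 4*T (M(T) = T*4 = 4*T)
u = 5
a(z) = 5 + z (a(z) = z + 5 = 5 + z)
sqrt(144 + a(M(O(-4, 4)))) = sqrt(144 + (5 + 4*(2 - 1*4 - 1*4**2))) = sqrt(144 + (5 + 4*(2 - 4 - 1*16))) = sqrt(144 + (5 + 4*(2 - 4 - 16))) = sqrt(144 + (5 + 4*(-18))) = sqrt(144 + (5 - 72)) = sqrt(144 - 67) = sqrt(77)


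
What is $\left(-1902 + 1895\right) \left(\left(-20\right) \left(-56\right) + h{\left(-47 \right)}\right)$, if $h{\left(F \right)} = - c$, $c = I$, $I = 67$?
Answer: $-7371$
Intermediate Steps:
$c = 67$
$h{\left(F \right)} = -67$ ($h{\left(F \right)} = \left(-1\right) 67 = -67$)
$\left(-1902 + 1895\right) \left(\left(-20\right) \left(-56\right) + h{\left(-47 \right)}\right) = \left(-1902 + 1895\right) \left(\left(-20\right) \left(-56\right) - 67\right) = - 7 \left(1120 - 67\right) = \left(-7\right) 1053 = -7371$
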